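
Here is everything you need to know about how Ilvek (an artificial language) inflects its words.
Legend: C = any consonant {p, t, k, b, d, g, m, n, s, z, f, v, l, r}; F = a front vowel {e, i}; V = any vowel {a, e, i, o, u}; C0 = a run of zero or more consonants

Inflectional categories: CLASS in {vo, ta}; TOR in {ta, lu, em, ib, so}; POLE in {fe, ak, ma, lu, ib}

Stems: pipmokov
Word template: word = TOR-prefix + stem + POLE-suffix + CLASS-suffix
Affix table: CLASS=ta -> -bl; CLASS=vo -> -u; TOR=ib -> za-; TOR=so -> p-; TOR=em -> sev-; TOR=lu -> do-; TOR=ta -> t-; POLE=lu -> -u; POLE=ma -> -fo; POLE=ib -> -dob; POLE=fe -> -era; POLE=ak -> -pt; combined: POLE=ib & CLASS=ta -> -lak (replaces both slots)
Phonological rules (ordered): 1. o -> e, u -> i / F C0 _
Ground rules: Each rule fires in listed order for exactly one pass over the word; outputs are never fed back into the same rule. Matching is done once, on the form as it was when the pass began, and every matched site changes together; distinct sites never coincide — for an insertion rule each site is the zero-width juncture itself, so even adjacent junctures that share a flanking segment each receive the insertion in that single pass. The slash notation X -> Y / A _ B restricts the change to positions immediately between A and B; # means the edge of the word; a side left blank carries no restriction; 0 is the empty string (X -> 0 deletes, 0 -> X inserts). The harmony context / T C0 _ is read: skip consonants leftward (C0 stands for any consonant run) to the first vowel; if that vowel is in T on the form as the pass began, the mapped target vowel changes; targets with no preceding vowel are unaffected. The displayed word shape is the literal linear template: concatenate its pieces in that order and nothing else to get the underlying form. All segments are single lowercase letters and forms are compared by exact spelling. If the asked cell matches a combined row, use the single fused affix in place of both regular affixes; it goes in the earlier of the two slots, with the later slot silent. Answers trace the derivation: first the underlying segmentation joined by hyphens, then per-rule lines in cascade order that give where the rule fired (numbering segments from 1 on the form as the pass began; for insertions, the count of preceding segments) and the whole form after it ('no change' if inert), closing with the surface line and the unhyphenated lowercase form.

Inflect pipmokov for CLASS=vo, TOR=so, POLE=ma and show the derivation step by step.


underlying: p-pipmokov-fo-u
1. o -> e, u -> i / F C0 _: fires at position(s) 6: ppipmekovfou
surface: ppipmekovfou


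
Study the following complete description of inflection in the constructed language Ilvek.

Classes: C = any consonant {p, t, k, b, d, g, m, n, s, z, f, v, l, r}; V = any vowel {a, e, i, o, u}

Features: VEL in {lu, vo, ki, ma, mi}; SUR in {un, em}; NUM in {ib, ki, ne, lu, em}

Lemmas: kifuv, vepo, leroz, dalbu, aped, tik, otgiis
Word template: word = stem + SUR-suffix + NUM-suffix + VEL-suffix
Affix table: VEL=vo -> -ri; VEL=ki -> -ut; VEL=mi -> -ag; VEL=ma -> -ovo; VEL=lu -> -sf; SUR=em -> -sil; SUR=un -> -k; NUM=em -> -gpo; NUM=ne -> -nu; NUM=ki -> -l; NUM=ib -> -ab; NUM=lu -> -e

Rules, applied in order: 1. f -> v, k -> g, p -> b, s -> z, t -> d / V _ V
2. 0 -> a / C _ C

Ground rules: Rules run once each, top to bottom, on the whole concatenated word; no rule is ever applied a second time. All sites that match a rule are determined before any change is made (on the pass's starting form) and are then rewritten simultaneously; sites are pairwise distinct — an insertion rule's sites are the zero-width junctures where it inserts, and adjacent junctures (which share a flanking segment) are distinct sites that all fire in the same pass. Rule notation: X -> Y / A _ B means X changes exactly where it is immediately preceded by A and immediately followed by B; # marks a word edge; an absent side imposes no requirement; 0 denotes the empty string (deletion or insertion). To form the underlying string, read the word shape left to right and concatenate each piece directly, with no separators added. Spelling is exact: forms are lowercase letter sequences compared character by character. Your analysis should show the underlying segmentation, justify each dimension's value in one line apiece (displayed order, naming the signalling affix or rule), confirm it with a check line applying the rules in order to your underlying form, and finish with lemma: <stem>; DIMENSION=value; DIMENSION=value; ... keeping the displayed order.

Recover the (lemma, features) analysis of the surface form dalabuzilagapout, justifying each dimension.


underlying: dalbu-sil-gpo-ut
VEL=ki - signalled by the affix -ut
SUR=em - signalled by the affix -sil
NUM=em - signalled by the affix -gpo
check: dalbusilgpout -> dalbuzilgpout -> dalabuzilagapout
lemma: dalbu; VEL=ki; SUR=em; NUM=em


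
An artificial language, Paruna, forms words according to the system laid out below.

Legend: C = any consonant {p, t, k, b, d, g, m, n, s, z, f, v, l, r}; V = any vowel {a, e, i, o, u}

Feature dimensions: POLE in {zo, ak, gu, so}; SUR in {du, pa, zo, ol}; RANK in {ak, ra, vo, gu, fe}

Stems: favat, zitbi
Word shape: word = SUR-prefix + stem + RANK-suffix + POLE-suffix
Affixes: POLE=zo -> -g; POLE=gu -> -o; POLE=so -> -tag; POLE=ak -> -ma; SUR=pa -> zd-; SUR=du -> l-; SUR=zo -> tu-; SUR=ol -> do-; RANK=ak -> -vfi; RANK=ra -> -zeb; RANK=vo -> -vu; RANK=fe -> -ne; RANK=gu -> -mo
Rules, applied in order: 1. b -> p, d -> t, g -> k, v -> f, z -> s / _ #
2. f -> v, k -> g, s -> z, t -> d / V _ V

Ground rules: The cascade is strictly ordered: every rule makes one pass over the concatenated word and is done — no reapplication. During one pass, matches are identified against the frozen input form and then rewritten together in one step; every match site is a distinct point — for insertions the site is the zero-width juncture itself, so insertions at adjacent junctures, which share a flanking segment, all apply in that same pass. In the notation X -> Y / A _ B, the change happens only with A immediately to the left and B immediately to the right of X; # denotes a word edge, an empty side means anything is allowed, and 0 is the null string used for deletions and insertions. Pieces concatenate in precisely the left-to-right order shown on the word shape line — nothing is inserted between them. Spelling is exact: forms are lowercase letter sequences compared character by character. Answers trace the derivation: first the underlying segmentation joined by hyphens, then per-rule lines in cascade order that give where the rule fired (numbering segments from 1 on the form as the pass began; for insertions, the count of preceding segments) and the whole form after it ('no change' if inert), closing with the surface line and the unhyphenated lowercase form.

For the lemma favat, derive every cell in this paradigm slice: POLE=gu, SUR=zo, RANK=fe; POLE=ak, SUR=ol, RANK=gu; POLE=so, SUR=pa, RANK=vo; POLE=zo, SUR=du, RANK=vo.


cell POLE=gu, SUR=zo, RANK=fe:
underlying: tu-favat-ne-o
1. b -> p, d -> t, g -> k, v -> f, z -> s / _ #: no change
2. f -> v, k -> g, s -> z, t -> d / V _ V: fires at position(s) 3: tuvavatneo
surface: tuvavatneo

cell POLE=ak, SUR=ol, RANK=gu:
underlying: do-favat-mo-ma
1. b -> p, d -> t, g -> k, v -> f, z -> s / _ #: no change
2. f -> v, k -> g, s -> z, t -> d / V _ V: fires at position(s) 3: dovavatmoma
surface: dovavatmoma

cell POLE=so, SUR=pa, RANK=vo:
underlying: zd-favat-vu-tag
1. b -> p, d -> t, g -> k, v -> f, z -> s / _ #: fires at position(s) 12: zdfavatvutak
2. f -> v, k -> g, s -> z, t -> d / V _ V: fires at position(s) 10: zdfavatvudak
surface: zdfavatvudak

cell POLE=zo, SUR=du, RANK=vo:
underlying: l-favat-vu-g
1. b -> p, d -> t, g -> k, v -> f, z -> s / _ #: fires at position(s) 9: lfavatvuk
2. f -> v, k -> g, s -> z, t -> d / V _ V: no change
surface: lfavatvuk


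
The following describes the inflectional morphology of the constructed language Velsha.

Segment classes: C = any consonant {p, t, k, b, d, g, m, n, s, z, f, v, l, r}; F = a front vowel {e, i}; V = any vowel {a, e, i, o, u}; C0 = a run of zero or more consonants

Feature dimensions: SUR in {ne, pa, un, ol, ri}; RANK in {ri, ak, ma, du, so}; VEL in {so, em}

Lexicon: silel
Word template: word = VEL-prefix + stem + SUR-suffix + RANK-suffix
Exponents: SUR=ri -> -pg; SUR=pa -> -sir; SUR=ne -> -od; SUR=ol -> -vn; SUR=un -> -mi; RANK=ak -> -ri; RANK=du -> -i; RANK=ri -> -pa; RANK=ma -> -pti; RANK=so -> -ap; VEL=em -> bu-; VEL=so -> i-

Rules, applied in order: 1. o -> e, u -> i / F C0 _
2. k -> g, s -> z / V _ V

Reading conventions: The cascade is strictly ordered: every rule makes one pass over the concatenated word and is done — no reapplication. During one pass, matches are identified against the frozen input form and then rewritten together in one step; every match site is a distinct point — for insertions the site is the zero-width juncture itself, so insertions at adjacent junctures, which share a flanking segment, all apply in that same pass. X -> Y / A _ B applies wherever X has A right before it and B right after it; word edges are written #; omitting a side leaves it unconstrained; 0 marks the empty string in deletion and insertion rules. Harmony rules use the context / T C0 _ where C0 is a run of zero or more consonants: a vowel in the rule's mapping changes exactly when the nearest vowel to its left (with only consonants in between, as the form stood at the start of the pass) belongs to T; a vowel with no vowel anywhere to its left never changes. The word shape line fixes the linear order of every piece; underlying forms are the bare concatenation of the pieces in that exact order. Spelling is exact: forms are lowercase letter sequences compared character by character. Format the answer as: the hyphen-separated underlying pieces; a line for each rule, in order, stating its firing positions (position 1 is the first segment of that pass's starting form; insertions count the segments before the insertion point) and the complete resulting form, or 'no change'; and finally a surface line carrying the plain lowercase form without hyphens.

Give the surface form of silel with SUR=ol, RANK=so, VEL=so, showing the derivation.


underlying: i-silel-vn-ap
1. o -> e, u -> i / F C0 _: no change
2. k -> g, s -> z / V _ V: fires at position(s) 2: izilelvnap
surface: izilelvnap


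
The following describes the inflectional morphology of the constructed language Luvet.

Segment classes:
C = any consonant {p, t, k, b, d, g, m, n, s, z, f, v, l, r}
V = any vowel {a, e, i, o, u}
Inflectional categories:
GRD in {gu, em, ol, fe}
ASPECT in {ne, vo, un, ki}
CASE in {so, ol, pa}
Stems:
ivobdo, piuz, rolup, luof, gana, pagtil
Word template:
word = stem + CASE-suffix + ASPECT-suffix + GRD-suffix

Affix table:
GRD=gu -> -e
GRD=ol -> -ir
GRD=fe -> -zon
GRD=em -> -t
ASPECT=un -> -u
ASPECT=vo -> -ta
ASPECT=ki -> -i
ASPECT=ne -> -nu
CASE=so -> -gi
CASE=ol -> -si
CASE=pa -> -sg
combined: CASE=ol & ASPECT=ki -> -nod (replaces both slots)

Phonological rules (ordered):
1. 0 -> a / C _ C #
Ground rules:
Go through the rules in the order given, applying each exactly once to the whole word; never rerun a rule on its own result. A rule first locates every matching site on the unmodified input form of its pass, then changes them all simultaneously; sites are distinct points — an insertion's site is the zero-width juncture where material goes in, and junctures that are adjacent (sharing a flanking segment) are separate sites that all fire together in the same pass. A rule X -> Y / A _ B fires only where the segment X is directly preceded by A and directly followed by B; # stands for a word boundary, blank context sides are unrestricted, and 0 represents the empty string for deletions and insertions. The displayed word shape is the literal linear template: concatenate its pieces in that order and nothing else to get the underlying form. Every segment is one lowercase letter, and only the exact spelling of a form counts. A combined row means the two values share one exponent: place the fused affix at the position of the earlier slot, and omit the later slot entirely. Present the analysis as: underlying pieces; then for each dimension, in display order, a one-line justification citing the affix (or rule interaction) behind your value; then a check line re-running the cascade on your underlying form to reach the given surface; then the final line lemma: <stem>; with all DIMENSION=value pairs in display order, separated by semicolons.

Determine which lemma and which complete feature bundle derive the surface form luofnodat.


underlying: luof-nod-t
GRD=em - signalled by the affix -t
ASPECT=ki - signalled by the combined affix row
CASE=ol - signalled by the combined affix row
check: luofnodt -> luofnodat
lemma: luof; GRD=em; ASPECT=ki; CASE=ol


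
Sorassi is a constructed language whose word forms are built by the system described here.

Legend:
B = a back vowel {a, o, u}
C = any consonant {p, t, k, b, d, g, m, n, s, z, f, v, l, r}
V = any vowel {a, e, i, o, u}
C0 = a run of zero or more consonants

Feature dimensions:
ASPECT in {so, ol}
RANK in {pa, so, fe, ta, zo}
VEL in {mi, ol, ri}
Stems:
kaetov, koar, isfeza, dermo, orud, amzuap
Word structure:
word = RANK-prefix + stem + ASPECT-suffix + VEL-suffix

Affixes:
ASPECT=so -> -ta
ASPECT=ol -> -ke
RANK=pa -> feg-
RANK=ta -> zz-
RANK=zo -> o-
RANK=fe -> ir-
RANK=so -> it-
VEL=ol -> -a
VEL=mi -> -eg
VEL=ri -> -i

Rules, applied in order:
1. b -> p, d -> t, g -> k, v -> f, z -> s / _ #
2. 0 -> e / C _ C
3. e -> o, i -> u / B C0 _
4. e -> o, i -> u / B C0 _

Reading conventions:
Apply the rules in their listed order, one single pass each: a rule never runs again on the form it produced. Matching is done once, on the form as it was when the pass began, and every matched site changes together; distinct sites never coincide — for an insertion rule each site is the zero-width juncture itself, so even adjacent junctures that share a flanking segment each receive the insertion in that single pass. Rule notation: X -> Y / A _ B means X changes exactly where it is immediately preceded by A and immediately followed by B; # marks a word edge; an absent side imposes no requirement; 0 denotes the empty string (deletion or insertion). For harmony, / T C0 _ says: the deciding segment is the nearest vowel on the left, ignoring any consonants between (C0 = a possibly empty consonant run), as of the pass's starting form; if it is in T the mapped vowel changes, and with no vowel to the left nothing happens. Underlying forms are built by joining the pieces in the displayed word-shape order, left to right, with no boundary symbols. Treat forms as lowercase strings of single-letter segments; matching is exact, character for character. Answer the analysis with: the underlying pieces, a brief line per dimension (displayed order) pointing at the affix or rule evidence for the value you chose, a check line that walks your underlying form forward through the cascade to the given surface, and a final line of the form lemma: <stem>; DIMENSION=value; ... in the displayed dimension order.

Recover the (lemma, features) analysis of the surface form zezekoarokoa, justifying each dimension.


underlying: zz-koar-ke-a
ASPECT=ol - signalled by the affix -ke
RANK=ta - signalled by the affix zz-
VEL=ol - signalled by the affix -a
check: zzkoarkea -> zzkoarkea -> zezekoarekea -> zezekoarokea -> zezekoarokoa
lemma: koar; ASPECT=ol; RANK=ta; VEL=ol


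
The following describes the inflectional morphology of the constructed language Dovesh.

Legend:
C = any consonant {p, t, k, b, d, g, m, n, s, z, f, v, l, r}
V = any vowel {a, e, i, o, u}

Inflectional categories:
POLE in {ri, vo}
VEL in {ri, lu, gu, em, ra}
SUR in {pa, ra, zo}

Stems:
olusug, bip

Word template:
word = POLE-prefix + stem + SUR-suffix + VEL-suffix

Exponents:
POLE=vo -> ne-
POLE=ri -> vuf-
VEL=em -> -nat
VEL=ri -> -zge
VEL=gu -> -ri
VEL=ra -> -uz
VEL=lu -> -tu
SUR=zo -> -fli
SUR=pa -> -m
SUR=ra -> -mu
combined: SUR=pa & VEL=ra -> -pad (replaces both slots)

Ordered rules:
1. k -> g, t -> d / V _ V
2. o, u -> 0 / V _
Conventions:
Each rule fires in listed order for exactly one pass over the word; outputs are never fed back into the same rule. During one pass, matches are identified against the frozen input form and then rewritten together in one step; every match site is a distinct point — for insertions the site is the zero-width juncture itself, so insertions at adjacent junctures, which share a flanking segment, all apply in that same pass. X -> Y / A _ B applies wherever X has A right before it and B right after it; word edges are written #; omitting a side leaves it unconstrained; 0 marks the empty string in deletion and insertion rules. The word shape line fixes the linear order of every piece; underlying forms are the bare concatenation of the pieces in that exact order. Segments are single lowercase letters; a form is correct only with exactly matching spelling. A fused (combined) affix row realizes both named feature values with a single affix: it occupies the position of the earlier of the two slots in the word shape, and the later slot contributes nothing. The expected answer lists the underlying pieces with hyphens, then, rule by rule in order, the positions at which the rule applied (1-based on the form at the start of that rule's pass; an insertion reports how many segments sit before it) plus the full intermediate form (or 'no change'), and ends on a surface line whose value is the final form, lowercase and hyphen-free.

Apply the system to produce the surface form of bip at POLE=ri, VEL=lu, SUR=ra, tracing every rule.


underlying: vuf-bip-mu-tu
1. k -> g, t -> d / V _ V: fires at position(s) 9: vufbipmudu
2. o, u -> 0 / V _: no change
surface: vufbipmudu


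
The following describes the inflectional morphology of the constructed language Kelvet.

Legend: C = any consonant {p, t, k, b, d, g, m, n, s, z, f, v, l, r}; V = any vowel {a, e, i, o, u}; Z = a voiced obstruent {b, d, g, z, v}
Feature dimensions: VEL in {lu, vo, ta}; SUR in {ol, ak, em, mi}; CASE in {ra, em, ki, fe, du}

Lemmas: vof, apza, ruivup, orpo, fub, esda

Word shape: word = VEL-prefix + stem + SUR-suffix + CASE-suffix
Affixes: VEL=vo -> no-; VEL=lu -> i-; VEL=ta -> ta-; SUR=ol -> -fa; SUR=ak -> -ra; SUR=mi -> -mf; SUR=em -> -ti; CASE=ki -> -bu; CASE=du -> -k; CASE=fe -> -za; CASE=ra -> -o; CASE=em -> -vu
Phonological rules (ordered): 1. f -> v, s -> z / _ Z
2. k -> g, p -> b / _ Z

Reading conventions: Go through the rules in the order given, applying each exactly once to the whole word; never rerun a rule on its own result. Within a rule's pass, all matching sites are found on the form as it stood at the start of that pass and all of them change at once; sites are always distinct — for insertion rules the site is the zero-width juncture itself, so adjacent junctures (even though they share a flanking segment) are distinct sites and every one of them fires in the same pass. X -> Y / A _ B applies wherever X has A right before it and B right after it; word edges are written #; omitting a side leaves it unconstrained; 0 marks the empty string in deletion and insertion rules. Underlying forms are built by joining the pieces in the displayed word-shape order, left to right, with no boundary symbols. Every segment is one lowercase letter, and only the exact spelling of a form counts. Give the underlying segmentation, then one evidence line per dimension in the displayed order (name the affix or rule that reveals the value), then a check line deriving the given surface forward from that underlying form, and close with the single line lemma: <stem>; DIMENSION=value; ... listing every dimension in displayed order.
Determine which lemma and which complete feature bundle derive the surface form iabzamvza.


underlying: i-apza-mf-za
VEL=lu - signalled by the affix i-
SUR=mi - signalled by the affix -mf
CASE=fe - signalled by the affix -za
check: iapzamfza -> iapzamvza -> iabzamvza
lemma: apza; VEL=lu; SUR=mi; CASE=fe


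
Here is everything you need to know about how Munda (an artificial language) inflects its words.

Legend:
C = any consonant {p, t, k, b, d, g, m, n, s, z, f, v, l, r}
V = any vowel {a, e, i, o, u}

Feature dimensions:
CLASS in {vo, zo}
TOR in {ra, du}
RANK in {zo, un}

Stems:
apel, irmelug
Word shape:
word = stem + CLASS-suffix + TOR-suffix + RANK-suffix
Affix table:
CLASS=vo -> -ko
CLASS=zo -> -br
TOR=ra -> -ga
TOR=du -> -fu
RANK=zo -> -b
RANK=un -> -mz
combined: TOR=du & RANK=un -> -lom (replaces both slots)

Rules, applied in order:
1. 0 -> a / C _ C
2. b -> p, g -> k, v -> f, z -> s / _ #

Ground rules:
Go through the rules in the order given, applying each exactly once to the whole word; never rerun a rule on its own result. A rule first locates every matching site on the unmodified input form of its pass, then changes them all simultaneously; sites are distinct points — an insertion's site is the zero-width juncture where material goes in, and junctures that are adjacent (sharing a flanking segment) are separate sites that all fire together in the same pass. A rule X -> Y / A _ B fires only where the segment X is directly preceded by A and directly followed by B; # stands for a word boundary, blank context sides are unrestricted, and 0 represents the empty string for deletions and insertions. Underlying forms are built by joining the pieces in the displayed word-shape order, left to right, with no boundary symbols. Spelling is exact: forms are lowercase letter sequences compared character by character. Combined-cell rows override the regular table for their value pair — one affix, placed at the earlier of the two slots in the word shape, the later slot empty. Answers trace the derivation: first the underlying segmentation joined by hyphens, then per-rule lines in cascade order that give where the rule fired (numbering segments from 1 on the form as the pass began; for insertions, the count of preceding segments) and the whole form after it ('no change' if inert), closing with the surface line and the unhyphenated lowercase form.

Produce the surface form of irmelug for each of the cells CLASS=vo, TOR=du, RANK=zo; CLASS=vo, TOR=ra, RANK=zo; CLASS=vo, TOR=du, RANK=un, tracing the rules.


cell CLASS=vo, TOR=du, RANK=zo:
underlying: irmelug-ko-fu-b
1. 0 -> a / C _ C: inserts after position(s) 2, 7: iramelugakofub
2. b -> p, g -> k, v -> f, z -> s / _ #: fires at position(s) 14: iramelugakofup
surface: iramelugakofup

cell CLASS=vo, TOR=ra, RANK=zo:
underlying: irmelug-ko-ga-b
1. 0 -> a / C _ C: inserts after position(s) 2, 7: iramelugakogab
2. b -> p, g -> k, v -> f, z -> s / _ #: fires at position(s) 14: iramelugakogap
surface: iramelugakogap

cell CLASS=vo, TOR=du, RANK=un:
underlying: irmelug-ko-lom
1. 0 -> a / C _ C: inserts after position(s) 2, 7: iramelugakolom
2. b -> p, g -> k, v -> f, z -> s / _ #: no change
surface: iramelugakolom


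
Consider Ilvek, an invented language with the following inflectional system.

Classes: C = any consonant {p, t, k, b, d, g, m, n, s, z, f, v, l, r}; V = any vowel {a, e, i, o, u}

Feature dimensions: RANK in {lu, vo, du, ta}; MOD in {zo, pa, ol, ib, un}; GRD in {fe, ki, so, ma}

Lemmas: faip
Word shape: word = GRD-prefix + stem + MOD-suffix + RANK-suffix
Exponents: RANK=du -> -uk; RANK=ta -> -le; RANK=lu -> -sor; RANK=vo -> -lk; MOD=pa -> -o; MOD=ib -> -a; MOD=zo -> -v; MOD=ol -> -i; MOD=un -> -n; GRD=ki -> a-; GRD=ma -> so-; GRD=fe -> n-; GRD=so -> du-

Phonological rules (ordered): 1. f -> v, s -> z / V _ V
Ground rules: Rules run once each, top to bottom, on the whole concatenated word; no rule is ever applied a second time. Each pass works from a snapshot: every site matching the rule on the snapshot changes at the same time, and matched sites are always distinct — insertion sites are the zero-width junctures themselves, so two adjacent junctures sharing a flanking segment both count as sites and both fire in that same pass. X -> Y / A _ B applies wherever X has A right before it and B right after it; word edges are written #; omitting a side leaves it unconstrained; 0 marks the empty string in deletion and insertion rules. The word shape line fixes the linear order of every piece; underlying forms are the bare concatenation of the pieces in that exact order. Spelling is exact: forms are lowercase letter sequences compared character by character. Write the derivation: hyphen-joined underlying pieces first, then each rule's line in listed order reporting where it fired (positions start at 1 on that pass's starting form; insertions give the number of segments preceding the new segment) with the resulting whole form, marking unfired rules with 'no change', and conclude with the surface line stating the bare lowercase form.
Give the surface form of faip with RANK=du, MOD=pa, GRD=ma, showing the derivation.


underlying: so-faip-o-uk
1. f -> v, s -> z / V _ V: fires at position(s) 3: sovaipouk
surface: sovaipouk


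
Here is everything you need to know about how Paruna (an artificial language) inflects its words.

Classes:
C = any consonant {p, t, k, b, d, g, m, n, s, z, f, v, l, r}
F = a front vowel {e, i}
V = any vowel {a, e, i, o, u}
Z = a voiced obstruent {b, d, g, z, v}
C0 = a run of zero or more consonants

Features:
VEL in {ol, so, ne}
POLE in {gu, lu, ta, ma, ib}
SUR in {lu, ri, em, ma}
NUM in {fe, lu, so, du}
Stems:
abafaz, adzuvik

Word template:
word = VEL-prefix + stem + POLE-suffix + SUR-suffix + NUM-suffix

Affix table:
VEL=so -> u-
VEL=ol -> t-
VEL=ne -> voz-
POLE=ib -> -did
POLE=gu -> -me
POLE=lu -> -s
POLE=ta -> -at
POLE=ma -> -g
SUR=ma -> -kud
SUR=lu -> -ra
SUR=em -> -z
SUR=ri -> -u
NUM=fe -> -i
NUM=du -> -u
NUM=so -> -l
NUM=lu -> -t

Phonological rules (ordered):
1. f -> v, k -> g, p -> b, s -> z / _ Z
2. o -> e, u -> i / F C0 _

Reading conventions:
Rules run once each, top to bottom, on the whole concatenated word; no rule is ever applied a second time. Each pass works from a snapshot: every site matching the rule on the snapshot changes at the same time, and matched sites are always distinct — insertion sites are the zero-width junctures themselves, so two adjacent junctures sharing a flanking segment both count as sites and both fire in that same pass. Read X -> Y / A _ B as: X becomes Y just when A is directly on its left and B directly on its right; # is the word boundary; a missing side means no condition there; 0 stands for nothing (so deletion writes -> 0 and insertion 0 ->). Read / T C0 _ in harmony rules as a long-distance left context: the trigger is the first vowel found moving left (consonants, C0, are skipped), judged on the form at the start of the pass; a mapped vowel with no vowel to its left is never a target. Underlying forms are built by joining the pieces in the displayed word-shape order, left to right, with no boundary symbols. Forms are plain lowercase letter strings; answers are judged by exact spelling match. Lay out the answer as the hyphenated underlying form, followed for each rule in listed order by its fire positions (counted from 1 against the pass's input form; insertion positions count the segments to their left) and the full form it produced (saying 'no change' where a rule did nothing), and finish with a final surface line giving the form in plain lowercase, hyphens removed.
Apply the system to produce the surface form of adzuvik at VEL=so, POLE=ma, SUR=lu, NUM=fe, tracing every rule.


underlying: u-adzuvik-g-ra-i
1. f -> v, k -> g, p -> b, s -> z / _ Z: fires at position(s) 8: uadzuviggrai
2. o -> e, u -> i / F C0 _: no change
surface: uadzuviggrai


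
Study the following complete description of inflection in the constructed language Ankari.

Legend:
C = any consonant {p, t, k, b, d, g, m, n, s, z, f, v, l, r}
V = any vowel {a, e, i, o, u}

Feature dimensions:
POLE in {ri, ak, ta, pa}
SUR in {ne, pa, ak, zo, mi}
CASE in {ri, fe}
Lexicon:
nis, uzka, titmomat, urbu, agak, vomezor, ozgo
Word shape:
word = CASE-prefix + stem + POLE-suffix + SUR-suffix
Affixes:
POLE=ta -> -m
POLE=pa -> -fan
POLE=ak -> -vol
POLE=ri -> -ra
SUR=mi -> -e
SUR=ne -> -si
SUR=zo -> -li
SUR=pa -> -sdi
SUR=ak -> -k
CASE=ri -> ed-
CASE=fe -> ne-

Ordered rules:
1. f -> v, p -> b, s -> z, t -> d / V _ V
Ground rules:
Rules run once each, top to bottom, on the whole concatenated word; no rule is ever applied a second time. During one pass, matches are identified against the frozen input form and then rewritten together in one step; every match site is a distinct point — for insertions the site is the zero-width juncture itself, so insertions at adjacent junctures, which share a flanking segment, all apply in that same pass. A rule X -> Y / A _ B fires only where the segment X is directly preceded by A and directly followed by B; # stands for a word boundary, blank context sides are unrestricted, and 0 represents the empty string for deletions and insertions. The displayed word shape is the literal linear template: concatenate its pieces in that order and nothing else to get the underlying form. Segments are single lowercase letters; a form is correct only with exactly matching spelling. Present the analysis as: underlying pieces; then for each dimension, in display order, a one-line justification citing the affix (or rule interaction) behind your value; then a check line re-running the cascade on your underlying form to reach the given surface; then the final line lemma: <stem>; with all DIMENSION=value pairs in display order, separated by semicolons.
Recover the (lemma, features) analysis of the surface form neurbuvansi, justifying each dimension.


underlying: ne-urbu-fan-si
POLE=pa - signalled by the affix -fan
SUR=ne - signalled by the affix -si
CASE=fe - signalled by the affix ne-
check: neurbufansi -> neurbuvansi
lemma: urbu; POLE=pa; SUR=ne; CASE=fe


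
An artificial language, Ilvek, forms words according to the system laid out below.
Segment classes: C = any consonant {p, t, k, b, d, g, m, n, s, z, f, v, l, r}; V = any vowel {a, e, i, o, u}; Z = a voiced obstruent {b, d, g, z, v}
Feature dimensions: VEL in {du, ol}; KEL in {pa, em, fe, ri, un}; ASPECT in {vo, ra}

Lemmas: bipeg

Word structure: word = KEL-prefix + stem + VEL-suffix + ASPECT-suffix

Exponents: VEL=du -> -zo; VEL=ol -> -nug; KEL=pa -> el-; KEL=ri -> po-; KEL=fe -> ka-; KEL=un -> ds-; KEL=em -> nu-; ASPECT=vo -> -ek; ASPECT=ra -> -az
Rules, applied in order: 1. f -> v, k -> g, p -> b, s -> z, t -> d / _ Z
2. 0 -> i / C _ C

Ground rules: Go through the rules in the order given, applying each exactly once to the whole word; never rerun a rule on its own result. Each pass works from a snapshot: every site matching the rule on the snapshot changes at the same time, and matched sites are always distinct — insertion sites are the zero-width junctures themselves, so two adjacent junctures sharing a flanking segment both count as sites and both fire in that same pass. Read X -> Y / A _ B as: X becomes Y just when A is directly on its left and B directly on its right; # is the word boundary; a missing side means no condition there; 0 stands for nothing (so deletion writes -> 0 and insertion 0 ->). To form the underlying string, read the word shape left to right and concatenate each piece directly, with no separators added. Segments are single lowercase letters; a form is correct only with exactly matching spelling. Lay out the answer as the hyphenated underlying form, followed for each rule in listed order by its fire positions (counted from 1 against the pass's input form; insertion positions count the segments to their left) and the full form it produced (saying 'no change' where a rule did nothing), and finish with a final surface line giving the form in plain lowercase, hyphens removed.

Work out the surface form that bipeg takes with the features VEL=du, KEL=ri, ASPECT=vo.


underlying: po-bipeg-zo-ek
1. f -> v, k -> g, p -> b, s -> z, t -> d / _ Z: no change
2. 0 -> i / C _ C: inserts after position(s) 7: pobipegizoek
surface: pobipegizoek


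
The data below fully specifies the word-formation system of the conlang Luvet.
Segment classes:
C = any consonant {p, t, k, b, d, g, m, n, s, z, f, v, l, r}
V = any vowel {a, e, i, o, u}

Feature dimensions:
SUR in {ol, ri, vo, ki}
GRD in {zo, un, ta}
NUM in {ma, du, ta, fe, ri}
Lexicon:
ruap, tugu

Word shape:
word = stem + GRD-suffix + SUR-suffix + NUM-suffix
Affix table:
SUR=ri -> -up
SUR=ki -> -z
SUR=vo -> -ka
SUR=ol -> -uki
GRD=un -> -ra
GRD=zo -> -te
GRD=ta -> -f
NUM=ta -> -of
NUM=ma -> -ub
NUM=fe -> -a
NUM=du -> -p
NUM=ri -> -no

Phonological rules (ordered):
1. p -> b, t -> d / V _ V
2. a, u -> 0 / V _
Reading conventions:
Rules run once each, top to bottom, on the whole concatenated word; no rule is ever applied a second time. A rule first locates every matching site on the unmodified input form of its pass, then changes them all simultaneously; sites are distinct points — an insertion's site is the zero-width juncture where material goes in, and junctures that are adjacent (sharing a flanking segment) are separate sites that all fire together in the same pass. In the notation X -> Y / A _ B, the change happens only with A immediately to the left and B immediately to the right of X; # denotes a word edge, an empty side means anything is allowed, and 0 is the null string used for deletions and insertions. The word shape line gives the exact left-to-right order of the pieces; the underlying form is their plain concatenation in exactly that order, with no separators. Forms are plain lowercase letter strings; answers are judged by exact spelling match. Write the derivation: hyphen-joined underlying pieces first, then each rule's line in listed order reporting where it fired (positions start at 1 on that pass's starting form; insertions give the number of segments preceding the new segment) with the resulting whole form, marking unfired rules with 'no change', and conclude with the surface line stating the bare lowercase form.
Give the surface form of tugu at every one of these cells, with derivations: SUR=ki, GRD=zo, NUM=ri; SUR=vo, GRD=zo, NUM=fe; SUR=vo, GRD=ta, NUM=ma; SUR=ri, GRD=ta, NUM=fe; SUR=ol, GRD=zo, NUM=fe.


cell SUR=ki, GRD=zo, NUM=ri:
underlying: tugu-te-z-no
1. p -> b, t -> d / V _ V: fires at position(s) 5: tugudezno
2. a, u -> 0 / V _: no change
surface: tugudezno

cell SUR=vo, GRD=zo, NUM=fe:
underlying: tugu-te-ka-a
1. p -> b, t -> d / V _ V: fires at position(s) 5: tugudekaa
2. a, u -> 0 / V _: fires at position(s) 9: tugudeka
surface: tugudeka

cell SUR=vo, GRD=ta, NUM=ma:
underlying: tugu-f-ka-ub
1. p -> b, t -> d / V _ V: no change
2. a, u -> 0 / V _: fires at position(s) 8: tugufkab
surface: tugufkab

cell SUR=ri, GRD=ta, NUM=fe:
underlying: tugu-f-up-a
1. p -> b, t -> d / V _ V: fires at position(s) 7: tugufuba
2. a, u -> 0 / V _: no change
surface: tugufuba

cell SUR=ol, GRD=zo, NUM=fe:
underlying: tugu-te-uki-a
1. p -> b, t -> d / V _ V: fires at position(s) 5: tugudeukia
2. a, u -> 0 / V _: fires at position(s) 7, 10: tugudeki
surface: tugudeki


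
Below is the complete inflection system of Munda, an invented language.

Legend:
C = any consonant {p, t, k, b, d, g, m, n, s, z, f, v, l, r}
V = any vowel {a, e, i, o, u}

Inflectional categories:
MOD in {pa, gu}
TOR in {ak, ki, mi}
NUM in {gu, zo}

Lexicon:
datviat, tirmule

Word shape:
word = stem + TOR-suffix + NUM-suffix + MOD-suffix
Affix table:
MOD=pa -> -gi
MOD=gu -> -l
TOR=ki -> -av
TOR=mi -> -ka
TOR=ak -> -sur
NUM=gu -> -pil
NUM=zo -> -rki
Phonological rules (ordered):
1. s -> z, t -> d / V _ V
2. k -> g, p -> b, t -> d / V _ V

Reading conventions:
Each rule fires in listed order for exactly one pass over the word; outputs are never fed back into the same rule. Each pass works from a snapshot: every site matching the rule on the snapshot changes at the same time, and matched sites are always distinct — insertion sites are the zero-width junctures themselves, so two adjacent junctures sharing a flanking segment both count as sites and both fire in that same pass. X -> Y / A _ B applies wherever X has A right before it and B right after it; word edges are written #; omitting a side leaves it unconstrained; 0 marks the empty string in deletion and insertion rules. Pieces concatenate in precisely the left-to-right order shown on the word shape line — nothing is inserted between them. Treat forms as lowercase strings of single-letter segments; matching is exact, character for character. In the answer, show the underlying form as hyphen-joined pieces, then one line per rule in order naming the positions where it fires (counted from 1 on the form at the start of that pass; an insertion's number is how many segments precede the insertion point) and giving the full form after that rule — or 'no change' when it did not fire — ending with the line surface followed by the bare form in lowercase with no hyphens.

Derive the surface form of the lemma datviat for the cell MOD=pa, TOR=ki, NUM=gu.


underlying: datviat-av-pil-gi
1. s -> z, t -> d / V _ V: fires at position(s) 7: datviadavpilgi
2. k -> g, p -> b, t -> d / V _ V: no change
surface: datviadavpilgi


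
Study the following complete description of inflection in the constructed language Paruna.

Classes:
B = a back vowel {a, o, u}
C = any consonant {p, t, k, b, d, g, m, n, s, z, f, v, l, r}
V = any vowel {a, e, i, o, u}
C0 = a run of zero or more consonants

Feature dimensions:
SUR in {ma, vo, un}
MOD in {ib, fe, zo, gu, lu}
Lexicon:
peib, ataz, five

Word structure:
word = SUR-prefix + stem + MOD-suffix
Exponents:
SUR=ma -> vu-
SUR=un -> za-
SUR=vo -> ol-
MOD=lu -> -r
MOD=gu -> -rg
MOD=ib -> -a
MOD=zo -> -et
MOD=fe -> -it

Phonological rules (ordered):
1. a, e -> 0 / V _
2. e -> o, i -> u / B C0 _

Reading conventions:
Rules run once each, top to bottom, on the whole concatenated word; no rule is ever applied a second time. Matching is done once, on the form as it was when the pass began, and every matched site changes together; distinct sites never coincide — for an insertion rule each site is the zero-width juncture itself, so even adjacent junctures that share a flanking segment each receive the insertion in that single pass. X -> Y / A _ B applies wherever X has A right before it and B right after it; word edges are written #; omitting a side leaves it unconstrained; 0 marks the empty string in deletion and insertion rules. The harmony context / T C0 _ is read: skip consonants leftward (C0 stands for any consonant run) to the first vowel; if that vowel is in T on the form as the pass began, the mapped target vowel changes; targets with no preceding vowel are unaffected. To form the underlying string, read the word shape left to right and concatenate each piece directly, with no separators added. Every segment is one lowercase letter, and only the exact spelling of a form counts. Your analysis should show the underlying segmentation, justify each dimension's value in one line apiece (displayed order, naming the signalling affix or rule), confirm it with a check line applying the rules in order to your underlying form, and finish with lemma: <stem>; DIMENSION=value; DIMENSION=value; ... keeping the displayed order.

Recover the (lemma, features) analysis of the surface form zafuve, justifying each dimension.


underlying: za-five-a
SUR=un - signalled by the affix za-
MOD=ib - signalled by the affix -a
check: zafivea -> zafive -> zafuve
lemma: five; SUR=un; MOD=ib


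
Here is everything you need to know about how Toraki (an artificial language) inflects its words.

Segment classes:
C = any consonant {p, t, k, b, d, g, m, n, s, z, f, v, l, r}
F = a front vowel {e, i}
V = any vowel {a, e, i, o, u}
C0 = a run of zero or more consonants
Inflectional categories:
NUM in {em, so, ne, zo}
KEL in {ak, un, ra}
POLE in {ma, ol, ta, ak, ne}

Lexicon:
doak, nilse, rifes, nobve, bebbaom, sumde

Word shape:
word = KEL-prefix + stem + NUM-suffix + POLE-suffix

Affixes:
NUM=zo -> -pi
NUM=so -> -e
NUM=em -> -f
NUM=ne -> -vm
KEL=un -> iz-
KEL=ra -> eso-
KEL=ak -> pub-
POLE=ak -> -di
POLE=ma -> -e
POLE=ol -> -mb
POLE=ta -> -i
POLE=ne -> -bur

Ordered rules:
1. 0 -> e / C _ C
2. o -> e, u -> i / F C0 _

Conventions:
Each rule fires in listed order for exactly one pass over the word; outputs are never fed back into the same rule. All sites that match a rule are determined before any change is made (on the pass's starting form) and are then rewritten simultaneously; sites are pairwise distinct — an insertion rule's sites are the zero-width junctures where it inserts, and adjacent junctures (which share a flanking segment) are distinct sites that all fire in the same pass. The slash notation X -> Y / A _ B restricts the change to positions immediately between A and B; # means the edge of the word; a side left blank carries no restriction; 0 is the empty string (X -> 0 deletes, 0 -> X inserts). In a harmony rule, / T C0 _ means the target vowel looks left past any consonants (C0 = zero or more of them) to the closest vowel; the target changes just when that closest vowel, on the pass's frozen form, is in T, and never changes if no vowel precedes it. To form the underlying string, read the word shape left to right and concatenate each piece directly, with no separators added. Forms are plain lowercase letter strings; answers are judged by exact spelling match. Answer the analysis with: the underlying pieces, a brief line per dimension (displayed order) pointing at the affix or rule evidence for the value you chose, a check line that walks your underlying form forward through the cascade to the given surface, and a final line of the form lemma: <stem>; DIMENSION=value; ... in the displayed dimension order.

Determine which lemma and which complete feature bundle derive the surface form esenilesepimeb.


underlying: eso-nilse-pi-mb
NUM=zo - signalled by the affix -pi
KEL=ra - signalled by the affix eso-
POLE=ol - signalled by the affix -mb
check: esonilsepimb -> esonilesepimeb -> esenilesepimeb
lemma: nilse; NUM=zo; KEL=ra; POLE=ol
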